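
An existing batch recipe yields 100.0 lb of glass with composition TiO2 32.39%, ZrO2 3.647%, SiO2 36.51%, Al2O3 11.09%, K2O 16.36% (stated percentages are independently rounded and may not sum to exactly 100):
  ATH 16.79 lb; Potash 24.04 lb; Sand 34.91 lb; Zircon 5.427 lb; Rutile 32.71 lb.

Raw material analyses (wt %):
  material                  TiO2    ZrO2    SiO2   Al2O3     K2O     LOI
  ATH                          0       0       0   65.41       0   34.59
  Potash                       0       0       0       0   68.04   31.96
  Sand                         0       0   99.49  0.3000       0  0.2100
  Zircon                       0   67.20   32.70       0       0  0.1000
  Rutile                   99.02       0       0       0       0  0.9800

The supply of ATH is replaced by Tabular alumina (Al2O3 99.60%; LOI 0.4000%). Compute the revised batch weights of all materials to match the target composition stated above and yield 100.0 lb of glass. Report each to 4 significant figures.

Revised batch per 100.0 lb glass:
  Tabular alumina: 11.03 lb
  Potash: 24.04 lb
  Sand: 34.91 lb
  Zircon: 5.427 lb
  Rutile: 32.71 lb
Total batch = 108.1 lb; LOI loss = 8.127 lb

Working values appear rounded to four significant digits alongside each step; full precision is maintained all the way through. Each reported number is rounded only once; derived quantities (glass mass, five oxide percentages, ignition loss, yield, the totals) are computed starting from the weights for 100.0 lb of glass at exact precision exactly as shown in the question or the answer.
Oxide mass targets, per 100.0 lb glass:
  TiO2: 32.39% × 100.0 = 32.39 lb
  ZrO2: 3.647% × 100.0 = 3.647 lb
  SiO2: 36.51% × 100.0 = 36.51 lb
  Al2O3: 11.09% × 100.0 = 11.09 lb
  K2O: 16.36% × 100.0 = 16.36 lb
Per-oxide balance check from the weights as reported, relative to the basis at hand (every target is met by its sum given rounding of the digits):
  TiO2: 32.71·0.9902 = 32.39 lb (target 32.39 lb)
  ZrO2: 5.427·0.6720 = 3.647 lb (target 3.647 lb)
  SiO2: 34.91·0.9949 + 5.427·0.3270 = 36.51 lb (target 36.51 lb)
  Al2O3: 11.03·0.9960 + 34.91·0.003000 = 11.09 lb (target 11.09 lb)
  K2O: 24.04·0.6804 = 16.36 lb (target 16.36 lb)
The glass-mass cross-check: batch Σ − ignition loss = 99.99 lb (the Σ of target masses is 100.0 lb; stated basis 100.0 lb — rounding explains the deltas).
Whole-batch sum: Σ batch = 108.1 lb; Σ batch·LOI gives LOI loss = 8.127 lb; yield: glass divided by total = 92.48%.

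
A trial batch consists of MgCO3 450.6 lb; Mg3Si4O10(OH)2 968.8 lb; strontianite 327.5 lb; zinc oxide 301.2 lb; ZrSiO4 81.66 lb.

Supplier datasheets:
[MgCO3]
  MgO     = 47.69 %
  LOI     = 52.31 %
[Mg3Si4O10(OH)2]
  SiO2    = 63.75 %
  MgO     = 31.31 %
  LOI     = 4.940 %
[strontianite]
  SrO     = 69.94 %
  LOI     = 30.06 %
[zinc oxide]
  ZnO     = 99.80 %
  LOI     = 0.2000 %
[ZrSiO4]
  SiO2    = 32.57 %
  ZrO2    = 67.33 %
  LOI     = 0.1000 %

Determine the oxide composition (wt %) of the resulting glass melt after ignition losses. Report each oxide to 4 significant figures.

Values along the way are displayed with 4-significant-figure rounding in the working — every computation keeps full float precision at every stage. Every reported figure is rounded exactly once — derived quantities (the totals, net glass mass, five oxide percentages, yield, LOI) are carried using the weight values for 1747 lb of glass at full precision exactly as printed in the question or the answer.
Oxide masses out of the charge:
  ZnO: 301.2·0.9980 = 300.6 lb
  SiO2: 968.8·0.6375 + 81.66·0.3257 = 644.2 lb
  MgO: 450.6·0.4769 + 968.8·0.3131 = 518.2 lb
  ZrO2: 81.66·0.6733 = 54.98 lb
  SrO: 327.5·0.6994 = 229.1 lb
LOI: 450.6·0.5231 + 968.8·0.04940 + 327.5·0.3006 + 301.2·0.002000 + 81.66·0.001000 = 382.7 lb
batch − LOI leaves glass = 2130 − 382.7 = 1747 lb (consistent with Σ oxide mass)
each wt % is 100 × oxide ÷ glass

Glass mass = 1747 lb (batch 2130 − LOI 382.7).
Composition: ZnO 17.21%, SiO2 36.87%, MgO 29.66%, ZrO2 3.147%, SrO 13.11%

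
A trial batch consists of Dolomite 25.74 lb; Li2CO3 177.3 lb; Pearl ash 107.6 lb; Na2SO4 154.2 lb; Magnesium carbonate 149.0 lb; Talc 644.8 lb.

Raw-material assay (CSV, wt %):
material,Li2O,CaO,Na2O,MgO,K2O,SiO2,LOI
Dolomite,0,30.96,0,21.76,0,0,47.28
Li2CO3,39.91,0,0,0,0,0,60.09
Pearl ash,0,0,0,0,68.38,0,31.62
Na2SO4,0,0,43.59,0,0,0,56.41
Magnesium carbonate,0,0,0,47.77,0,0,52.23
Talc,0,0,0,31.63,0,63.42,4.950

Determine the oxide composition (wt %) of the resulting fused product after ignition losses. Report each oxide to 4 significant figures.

Glass mass = 909.2 lb (batch 1259 − LOI 349.5).
Composition: Li2O 7.783%, CaO 0.8765%, Na2O 7.393%, MgO 30.88%, K2O 8.093%, SiO2 44.98%

All arithmetic maintains exact precision in every operation — the intermediate values are shown (rounded to four significant figures) as written — each reported figure takes just one rounding — derived quantities (the totals, the yield, LOI, the six compositions, glass mass) are carried starting from the weights at 909.2 lb of glass in full precision, as they appear in problem or answer.
Oxide-by-oxide delivered mass:
  Li2O: 177.3·0.3991 = 70.76 lb
  CaO: 25.74·0.3096 = 7.969 lb
  Na2O: 154.2·0.4359 = 67.22 lb
  MgO: 25.74·0.2176 + 149.0·0.4777 + 644.8·0.3163 = 280.7 lb
  K2O: 107.6·0.6838 = 73.58 lb
  SiO2: 644.8·0.6342 = 408.9 lb
LOI: 25.74·0.4728 + 177.3·0.6009 + 107.6·0.3162 + 154.2·0.5641 + 149.0·0.5223 + 644.8·0.04950 = 349.5 lb
batch − LOI leaves glass = 1259 − 349.5 = 909.2 lb (equal to the oxide-mass sum)
wt % = oxide mass / glass mass × 100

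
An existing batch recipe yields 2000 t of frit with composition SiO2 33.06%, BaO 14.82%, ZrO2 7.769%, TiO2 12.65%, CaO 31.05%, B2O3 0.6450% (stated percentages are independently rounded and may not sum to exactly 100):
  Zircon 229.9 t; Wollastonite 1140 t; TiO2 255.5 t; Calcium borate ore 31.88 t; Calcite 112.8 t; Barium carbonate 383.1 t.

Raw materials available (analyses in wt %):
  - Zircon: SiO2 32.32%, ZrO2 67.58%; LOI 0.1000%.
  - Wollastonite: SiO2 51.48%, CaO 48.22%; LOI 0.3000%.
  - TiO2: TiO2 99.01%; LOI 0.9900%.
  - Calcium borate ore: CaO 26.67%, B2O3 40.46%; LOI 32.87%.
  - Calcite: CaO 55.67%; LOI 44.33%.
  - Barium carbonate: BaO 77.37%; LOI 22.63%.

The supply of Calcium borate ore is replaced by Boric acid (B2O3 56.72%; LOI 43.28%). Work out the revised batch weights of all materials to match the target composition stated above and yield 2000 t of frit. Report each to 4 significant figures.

Every computation keeps exact precision at every stage; rounding to four significant digits governs every intermediate as displayed. A single rounding yields every reported figure; all derived quantities are computed from the weighed amounts on 2000 t of glass at exact precision (LOI, yield, totals, six oxide percentages, net glass mass) as set out in problem or answer.
The oxide mass targets at 2000 t frit:
  SiO2: 33.06% × 2000 = 661.2 t
  BaO: 14.82% × 2000 = 296.4 t
  ZrO2: 7.769% × 2000 = 155.4 t
  TiO2: 12.65% × 2000 = 253.0 t
  CaO: 31.05% × 2000 = 621.0 t
  B2O3: 0.6450% × 2000 = 12.90 t
Checking each oxide sum using the reported weights, under the basis named above (oxide sums agree with the targets modulo rounding of the values):
  SiO2: 229.9·0.3232 + 1140·0.5148 = 661.2 t (target 661.2 t)
  BaO: 383.1·0.7737 = 296.4 t (target 296.4 t)
  ZrO2: 229.9·0.6758 = 155.4 t (target 155.4 t)
  TiO2: 255.5·0.9901 = 253.0 t (target 253.0 t)
  CaO: 1140·0.4822 + 128.0·0.5567 = 621.0 t (target 621.0 t)
  B2O3: 22.74·0.5672 = 12.90 t (target 12.90 t)
Consistency of the glass mass: batch Σ − ignition loss = 2000 t (targets for the oxides total 2000 t; the stated basis being 2000 t — deltas are rounding alone).
Batch grand total — Σ batch = 2159 t; loss to ignition Σ batch·LOI = 159.5 t; as yield: glass ÷ batch → 92.62%.

Revised batch per 2000 t frit:
  Zircon: 229.9 t
  Wollastonite: 1140 t
  TiO2: 255.5 t
  Boric acid: 22.74 t
  Calcite: 128.0 t
  Barium carbonate: 383.1 t
Total batch = 2159 t; LOI loss = 159.5 t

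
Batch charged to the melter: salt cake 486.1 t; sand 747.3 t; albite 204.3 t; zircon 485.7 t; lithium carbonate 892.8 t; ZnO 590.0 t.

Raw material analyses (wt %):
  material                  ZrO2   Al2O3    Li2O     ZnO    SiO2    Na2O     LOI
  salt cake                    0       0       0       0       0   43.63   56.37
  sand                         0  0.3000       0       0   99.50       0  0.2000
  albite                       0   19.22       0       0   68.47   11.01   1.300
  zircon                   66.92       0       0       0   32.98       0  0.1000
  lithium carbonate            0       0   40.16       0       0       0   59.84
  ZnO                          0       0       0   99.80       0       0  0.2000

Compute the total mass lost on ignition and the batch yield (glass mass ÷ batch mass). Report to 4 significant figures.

LOI loss = 814.1 t; glass = 2592 t; yield = 76.10%

All arithmetic maintains exact precision in every operation; working values are printed (rounded to 4 significant digits) across the worked steps; every reported result takes exactly one rounding; derived quantities are computed using the weight values per 2592 t of glass in full precision (yield, totals, ignition loss, the six compositions, glass mass), exactly as shown in question or answer.
Each material's LOI contribution:
  salt cake: 486.1 × 0.5637 = 274.0 t
  sand: 747.3 × 0.002000 = 1.495 t
  albite: 204.3 × 0.01300 = 2.656 t
  zircon: 485.7 × 0.001000 = 0.4857 t
  lithium carbonate: 892.8 × 0.5984 = 534.3 t
  ZnO: 590.0 × 0.002000 = 1.180 t
Total LOI = 814.1 t
Glass = batch − LOI = 3406 − 814.1 = 2592 t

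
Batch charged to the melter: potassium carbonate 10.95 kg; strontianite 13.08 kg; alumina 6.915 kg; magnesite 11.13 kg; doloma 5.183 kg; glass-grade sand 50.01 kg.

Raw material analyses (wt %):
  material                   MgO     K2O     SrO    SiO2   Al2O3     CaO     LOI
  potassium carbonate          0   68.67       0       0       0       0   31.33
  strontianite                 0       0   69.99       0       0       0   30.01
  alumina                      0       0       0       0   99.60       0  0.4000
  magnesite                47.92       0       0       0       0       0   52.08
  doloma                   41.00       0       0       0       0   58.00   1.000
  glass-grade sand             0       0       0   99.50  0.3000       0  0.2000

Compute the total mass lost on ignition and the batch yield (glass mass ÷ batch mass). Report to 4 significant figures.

All internal work runs at full precision from first step to last. Intermediates appear rounded to four significant digits within the worked lines. Exactly one rounding is applied to every reported value. The derived quantities, which include glass mass, the yield, totals, LOI, six oxide percentages, are computed at exact precision, precisely as stated by problem or answer, from the weighed amounts at 83.94 kg of glass.
Per-material ignition loss:
  potassium carbonate: 10.95 × 0.3133 = 3.431 kg
  strontianite: 13.08 × 0.3001 = 3.925 kg
  alumina: 6.915 × 0.004000 = 0.02766 kg
  magnesite: 11.13 × 0.5208 = 5.797 kg
  doloma: 5.183 × 0.01000 = 0.05183 kg
  glass-grade sand: 50.01 × 0.002000 = 0.1000 kg
Total LOI = 13.33 kg
Glass = batch − LOI = 97.27 − 13.33 = 83.94 kg

LOI loss = 13.33 kg; glass = 83.94 kg; yield = 86.29%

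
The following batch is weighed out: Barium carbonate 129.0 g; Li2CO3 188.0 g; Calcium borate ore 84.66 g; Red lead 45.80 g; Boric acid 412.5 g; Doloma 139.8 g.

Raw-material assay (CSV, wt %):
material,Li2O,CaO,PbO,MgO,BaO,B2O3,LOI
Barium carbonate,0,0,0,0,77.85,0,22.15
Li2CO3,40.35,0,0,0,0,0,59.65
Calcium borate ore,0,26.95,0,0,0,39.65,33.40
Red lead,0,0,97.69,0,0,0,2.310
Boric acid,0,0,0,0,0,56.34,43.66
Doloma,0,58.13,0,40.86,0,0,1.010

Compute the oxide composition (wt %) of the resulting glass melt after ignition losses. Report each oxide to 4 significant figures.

Glass mass = 648.2 g (batch 999.8 − LOI 351.6).
Composition: Li2O 11.70%, CaO 16.06%, PbO 6.902%, MgO 8.812%, BaO 15.49%, B2O3 41.03%

The working math maintains full precision at every stage — in-progress results are printed (rounded to four significant figures) across the worked steps. Exactly one rounding is applied to each reported value — all derived quantities (the yield, six oxide percentages, LOI, totals, glass mass) are recomputed using the weight values on 648.2 g of glass at full float precision, exactly as shown in the problem or answer text.
Delivered oxide masses:
  Li2O: 188.0·0.4035 = 75.86 g
  CaO: 84.66·0.2695 + 139.8·0.5813 = 104.1 g
  PbO: 45.80·0.9769 = 44.74 g
  MgO: 139.8·0.4086 = 57.12 g
  BaO: 129.0·0.7785 = 100.4 g
  B2O3: 84.66·0.3965 + 412.5·0.5634 = 266.0 g
LOI: 129.0·0.2215 + 188.0·0.5965 + 84.66·0.3340 + 45.80·0.02310 + 412.5·0.4366 + 139.8·0.01010 = 351.6 g
Glass mass = batch − LOI = 999.8 − 351.6 = 648.2 g (= the summed oxide contributions)
percent by weight: oxide/glass ×100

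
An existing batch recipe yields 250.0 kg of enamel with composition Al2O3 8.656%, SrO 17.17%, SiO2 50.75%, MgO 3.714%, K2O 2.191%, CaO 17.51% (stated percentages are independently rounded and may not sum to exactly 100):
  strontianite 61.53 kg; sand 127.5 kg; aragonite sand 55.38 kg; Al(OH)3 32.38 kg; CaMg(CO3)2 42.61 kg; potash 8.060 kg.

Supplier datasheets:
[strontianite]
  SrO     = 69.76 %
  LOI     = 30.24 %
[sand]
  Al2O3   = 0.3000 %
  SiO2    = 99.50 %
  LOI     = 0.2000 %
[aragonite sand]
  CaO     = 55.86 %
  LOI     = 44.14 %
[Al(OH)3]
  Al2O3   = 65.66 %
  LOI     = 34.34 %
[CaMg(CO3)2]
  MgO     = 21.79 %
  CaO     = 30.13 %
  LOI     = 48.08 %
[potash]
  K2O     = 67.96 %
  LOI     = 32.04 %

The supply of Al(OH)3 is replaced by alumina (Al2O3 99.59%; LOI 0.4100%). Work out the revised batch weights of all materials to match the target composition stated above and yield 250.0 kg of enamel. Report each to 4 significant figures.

Intermediates appear, with 4-significant-digit rounding, at each printed step; all internal work runs at exact precision through the solve — exactly one rounding is applied to each reported number. The derived quantities, including LOI, six oxide percentages, glass mass, yield, totals, are carried starting from the weights on 250.0 kg of glass at exact precision as they appear in the problem or answer text.
Oxide-by-oxide targets in 250.0 kg enamel:
  Al2O3: 8.656% × 250.0 = 21.64 kg
  SrO: 17.17% × 250.0 = 42.92 kg
  SiO2: 50.75% × 250.0 = 126.9 kg
  MgO: 3.714% × 250.0 = 9.285 kg
  K2O: 2.191% × 250.0 = 5.478 kg
  CaO: 17.51% × 250.0 = 43.78 kg
Per-oxide balance check on the weights just shown, relative to the basis at hand (sums match the target masses within answer rounding):
  Al2O3: 127.5·0.003000 + 21.34·0.9959 = 21.64 kg (target 21.64 kg)
  SrO: 61.53·0.6976 = 42.92 kg (target 42.92 kg)
  SiO2: 127.5·0.9950 = 126.9 kg (target 126.9 kg)
  MgO: 42.61·0.2179 = 9.285 kg (target 9.285 kg)
  K2O: 8.060·0.6796 = 5.478 kg (target 5.478 kg)
  CaO: 55.38·0.5586 + 42.61·0.3013 = 43.77 kg (target 43.78 kg)
Glass-mass sanity pass: batch total minus LOI = 250.0 kg (targets for the oxides total 250.0 kg; the stated basis being 250.0 kg — any gap is answer rounding).
Batch total: Σ batch = 316.4 kg; LOI loss = Σ batch·LOI = 66.46 kg; yield = glass ÷ total batch = 79.00%.

Revised batch per 250.0 kg enamel:
  strontianite: 61.53 kg
  sand: 127.5 kg
  aragonite sand: 55.38 kg
  alumina: 21.34 kg
  CaMg(CO3)2: 42.61 kg
  potash: 8.060 kg
Total batch = 316.4 kg; LOI loss = 66.46 kg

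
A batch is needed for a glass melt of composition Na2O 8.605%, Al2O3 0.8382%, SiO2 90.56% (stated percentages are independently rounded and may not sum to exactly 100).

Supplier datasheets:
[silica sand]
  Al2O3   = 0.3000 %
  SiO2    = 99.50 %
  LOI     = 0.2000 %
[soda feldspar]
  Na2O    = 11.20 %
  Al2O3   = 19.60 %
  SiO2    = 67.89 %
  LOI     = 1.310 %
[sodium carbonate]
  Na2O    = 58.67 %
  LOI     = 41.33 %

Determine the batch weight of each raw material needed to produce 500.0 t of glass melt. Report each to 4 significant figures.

Each numeric step carries full precision from first step to last; the intermediate values are printed, with 4-significant-digit rounding, at each printed step — every reported result undergoes a single rounding; the derived quantities, including net glass mass, totals, ignition loss, yield, the three compositions, are computed using the weight values on 500.0 t of glass at exact precision as quoted within question or answer.
Oxide-by-oxide targets in 500.0 t glass melt:
  Na2O: 8.605% × 500.0 = 43.02 t
  Al2O3: 0.8382% × 500.0 = 4.191 t
  SiO2: 90.56% × 500.0 = 452.8 t
A balance pass over the oxides, using the reported weights, on the stated basis (each sum matches its target mass net of answer rounding effects):
  Na2O: 14.57·0.1120 + 70.55·0.5867 = 43.02 t (target 43.02 t)
  Al2O3: 445.1·0.003000 + 14.57·0.1960 = 4.191 t (target 4.191 t)
  SiO2: 445.1·0.9950 + 14.57·0.6789 = 452.8 t (target 452.8 t)
The glass-mass cross-check: the batch minus its LOI: 500.0 t (targets for the oxides total 500.0 t; versus the stated basis of 500.0 t — rounding explains the deltas).
Whole-batch sum: Σ batch = 530.2 t; loss to ignition Σ batch·LOI = 30.24 t; the yield ratio, glass ÷ batch: 94.30%.

Batch per 500.0 t glass melt:
  silica sand: 445.1 t
  soda feldspar: 14.57 t
  sodium carbonate: 70.55 t
Total batch = 530.2 t; LOI loss = 30.24 t; yield = 94.30%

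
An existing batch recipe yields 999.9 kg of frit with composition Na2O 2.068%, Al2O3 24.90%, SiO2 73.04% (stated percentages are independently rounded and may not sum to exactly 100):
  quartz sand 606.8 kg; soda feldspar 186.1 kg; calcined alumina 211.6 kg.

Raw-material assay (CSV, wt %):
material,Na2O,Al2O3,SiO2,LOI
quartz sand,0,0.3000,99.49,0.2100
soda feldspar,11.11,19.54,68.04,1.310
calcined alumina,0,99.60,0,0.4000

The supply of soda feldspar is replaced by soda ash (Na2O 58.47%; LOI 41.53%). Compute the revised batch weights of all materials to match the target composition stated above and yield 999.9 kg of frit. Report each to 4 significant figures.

Revised batch per 999.9 kg frit:
  quartz sand: 734.1 kg
  soda ash: 35.37 kg
  calcined alumina: 247.8 kg
Total batch = 1017 kg; LOI loss = 17.22 kg

In-progress results are displayed, with 4-significant-digit rounding, as written — each numeric step runs at exact precision at all times; every reported number receives exactly one rounding — derived quantities, which include totals, glass mass, the three compositions, LOI, the yield, are re-derived at exact precision, as they appear in either problem or answer, from the weighed amounts per 999.9 kg of glass.
Target masses of each oxide per 999.9 kg frit:
  Na2O: 2.068% × 999.9 = 20.68 kg
  Al2O3: 24.90% × 999.9 = 249.0 kg
  SiO2: 73.04% × 999.9 = 730.3 kg
Mass-balance tally per oxide working from each reported weight, relative to the basis at hand (summed amounts equal target values inside rounding margins):
  Na2O: 35.37·0.5847 = 20.68 kg (target 20.68 kg)
  Al2O3: 734.1·0.003000 + 247.8·0.9960 = 249.0 kg (target 249.0 kg)
  SiO2: 734.1·0.9949 = 730.4 kg (target 730.3 kg)
Glass-mass sanity pass: Σ batch − LOI loss = 1000 kg (the Σ of target masses is 1000 kg; against the stated basis, 999.9 kg — rounding explains the deltas).
Whole-batch sum: Σ batch = 1017 kg; LOI removed, Σ of batch·LOI: 17.22 kg; the yield ratio, glass ÷ batch: 98.31%.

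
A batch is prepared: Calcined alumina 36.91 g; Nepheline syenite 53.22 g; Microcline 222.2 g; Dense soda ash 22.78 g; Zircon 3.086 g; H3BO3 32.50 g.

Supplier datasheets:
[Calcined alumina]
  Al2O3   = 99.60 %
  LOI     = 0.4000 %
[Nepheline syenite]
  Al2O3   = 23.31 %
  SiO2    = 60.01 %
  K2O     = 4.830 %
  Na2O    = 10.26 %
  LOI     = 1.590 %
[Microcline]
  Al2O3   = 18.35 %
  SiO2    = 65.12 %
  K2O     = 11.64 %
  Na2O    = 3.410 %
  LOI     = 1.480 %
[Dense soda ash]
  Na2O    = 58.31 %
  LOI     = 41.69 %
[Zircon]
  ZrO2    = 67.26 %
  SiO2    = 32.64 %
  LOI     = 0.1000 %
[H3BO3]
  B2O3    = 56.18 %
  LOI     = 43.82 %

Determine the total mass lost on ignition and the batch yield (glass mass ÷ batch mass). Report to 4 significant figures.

All arithmetic runs at full float precision through every step. Intermediates are shown, rounded to 4 significant figures, when written out. A single rounding produces every reported figure — derived quantities (net glass mass, six oxide percentages, the yield, LOI, the totals) are rebuilt from the batch weights per 342.7 g of glass at full precision, as given in question or answer.
Ignition loss by material:
  Calcined alumina: 36.91 × 0.004000 = 0.1476 g
  Nepheline syenite: 53.22 × 0.01590 = 0.8462 g
  Microcline: 222.2 × 0.01480 = 3.289 g
  Dense soda ash: 22.78 × 0.4169 = 9.497 g
  Zircon: 3.086 × 0.001000 = 0.003086 g
  H3BO3: 32.50 × 0.4382 = 14.24 g
Total LOI = 28.02 g
Glass = batch − LOI = 370.7 − 28.02 = 342.7 g

LOI loss = 28.02 g; glass = 342.7 g; yield = 92.44%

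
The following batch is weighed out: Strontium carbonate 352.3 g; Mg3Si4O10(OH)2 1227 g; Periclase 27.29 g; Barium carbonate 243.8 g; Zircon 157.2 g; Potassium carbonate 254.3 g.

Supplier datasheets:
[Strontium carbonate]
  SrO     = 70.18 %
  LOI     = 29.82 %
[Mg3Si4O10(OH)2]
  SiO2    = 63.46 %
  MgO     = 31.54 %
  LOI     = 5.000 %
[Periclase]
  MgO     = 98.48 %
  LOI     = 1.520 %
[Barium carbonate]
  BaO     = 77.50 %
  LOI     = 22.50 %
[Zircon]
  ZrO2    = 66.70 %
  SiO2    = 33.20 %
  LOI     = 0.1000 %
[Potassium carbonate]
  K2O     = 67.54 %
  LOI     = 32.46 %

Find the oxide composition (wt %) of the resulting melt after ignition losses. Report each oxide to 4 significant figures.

Glass mass = 1958 g (batch 2262 − LOI 304.4).
Composition: SrO 12.63%, BaO 9.652%, ZrO2 5.356%, SiO2 42.44%, MgO 21.14%, K2O 8.774%

Working values are displayed rounded to four significant digits when written out. Each numeric step keeps full float precision throughout. Every reported result is rounded just once; derived quantities, which include glass mass, LOI, the totals, yield, six oxide percentages, are computed in full float precision, as given in the problem or the answer, from the weighed amounts at 1958 g of glass.
Delivered oxide masses:
  SrO: 352.3·0.7018 = 247.2 g
  BaO: 243.8·0.7750 = 188.9 g
  ZrO2: 157.2·0.6670 = 104.9 g
  SiO2: 1227·0.6346 + 157.2·0.3320 = 830.8 g
  MgO: 1227·0.3154 + 27.29·0.9848 = 413.9 g
  K2O: 254.3·0.6754 = 171.8 g
LOI: 352.3·0.2982 + 1227·0.05000 + 27.29·0.01520 + 243.8·0.2250 + 157.2·0.001000 + 254.3·0.3246 = 304.4 g
Glass mass = batch − LOI = 2262 − 304.4 = 1958 g (the oxide masses sum to this)
wt % = 100 × oxide mass / glass mass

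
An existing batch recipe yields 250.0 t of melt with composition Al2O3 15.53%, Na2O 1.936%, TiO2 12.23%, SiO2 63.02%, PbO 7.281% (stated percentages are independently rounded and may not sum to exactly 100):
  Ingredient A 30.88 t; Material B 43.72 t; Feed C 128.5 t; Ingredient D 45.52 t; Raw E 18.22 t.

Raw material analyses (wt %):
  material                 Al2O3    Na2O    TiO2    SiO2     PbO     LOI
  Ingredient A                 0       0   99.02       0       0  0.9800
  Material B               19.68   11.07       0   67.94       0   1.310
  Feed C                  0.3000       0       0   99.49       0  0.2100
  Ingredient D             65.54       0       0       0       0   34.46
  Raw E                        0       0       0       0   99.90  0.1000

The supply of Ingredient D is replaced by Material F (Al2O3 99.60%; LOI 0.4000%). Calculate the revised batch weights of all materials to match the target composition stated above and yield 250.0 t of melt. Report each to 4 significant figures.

In-progress results appear with 4-significant-digit rounding as written. All internal work maintains full float precision end to end — every reported number is rounded just once — all derived quantities, which include five oxide percentages, ignition loss, totals, glass mass, the yield, are computed in full float precision, precisely as stated by the problem or answer text, using the weight values per 250.0 t of glass.
The oxide mass targets at 250.0 t melt:
  Al2O3: 15.53% × 250.0 = 38.83 t
  Na2O: 1.936% × 250.0 = 4.840 t
  TiO2: 12.23% × 250.0 = 30.58 t
  SiO2: 63.02% × 250.0 = 157.6 t
  PbO: 7.281% × 250.0 = 18.20 t
Sums-versus-targets review given the weights on record, relative to the basis at hand (sum by sum, the targets are met within answer rounding):
  Al2O3: 43.72·0.1968 + 128.5·0.003000 + 29.95·0.9960 = 38.82 t (target 38.83 t)
  Na2O: 43.72·0.1107 = 4.840 t (target 4.840 t)
  TiO2: 30.88·0.9902 = 30.58 t (target 30.58 t)
  SiO2: 43.72·0.6794 + 128.5·0.9949 = 157.5 t (target 157.6 t)
  PbO: 18.22·0.9990 = 18.20 t (target 18.20 t)
Auditing the glass mass value: total charge less LOI = 250.0 t (targets for the oxides total 250.0 t; stated basis 250.0 t — rounding explains the deltas).
Adding the batch up: Σ batch = 251.3 t; the LOI term Σ batch·LOI equals 1.283 t; yield: glass divided by total = 99.49%.

Revised batch per 250.0 t melt:
  Ingredient A: 30.88 t
  Material B: 43.72 t
  Feed C: 128.5 t
  Material F: 29.95 t
  Raw E: 18.22 t
Total batch = 251.3 t; LOI loss = 1.283 t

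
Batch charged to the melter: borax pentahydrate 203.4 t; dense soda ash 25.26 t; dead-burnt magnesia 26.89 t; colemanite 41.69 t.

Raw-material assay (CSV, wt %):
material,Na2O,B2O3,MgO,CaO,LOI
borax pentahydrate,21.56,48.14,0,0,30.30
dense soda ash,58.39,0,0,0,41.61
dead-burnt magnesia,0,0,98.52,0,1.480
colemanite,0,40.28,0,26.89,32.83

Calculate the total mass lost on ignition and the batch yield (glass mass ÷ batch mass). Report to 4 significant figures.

LOI loss = 86.23 t; glass = 211.0 t; yield = 70.99%

The intermediate values appear with 4-significant-figure rounding within the worked lines; the whole derivation keeps full float precision at every stage — every reported figure sees exactly one rounding — all derived quantities (the four compositions, net glass mass, the totals, ignition loss, yield) are computed from the weighed amounts at 211.0 t of glass at exact precision, as given in the question or the answer.
Per-material ignition loss:
  borax pentahydrate: 203.4 × 0.3030 = 61.63 t
  dense soda ash: 25.26 × 0.4161 = 10.51 t
  dead-burnt magnesia: 26.89 × 0.01480 = 0.3980 t
  colemanite: 41.69 × 0.3283 = 13.69 t
Total LOI = 86.23 t
Glass = batch − LOI = 297.2 − 86.23 = 211.0 t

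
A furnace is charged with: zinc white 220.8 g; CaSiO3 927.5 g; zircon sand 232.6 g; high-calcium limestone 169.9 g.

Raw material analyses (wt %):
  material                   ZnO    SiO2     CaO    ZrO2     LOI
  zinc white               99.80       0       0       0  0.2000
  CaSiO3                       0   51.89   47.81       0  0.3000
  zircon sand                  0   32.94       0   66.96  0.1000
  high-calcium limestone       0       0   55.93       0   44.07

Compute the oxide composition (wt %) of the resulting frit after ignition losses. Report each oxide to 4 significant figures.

Glass mass = 1472 g (batch 1551 − LOI 78.33).
Composition: ZnO 14.97%, SiO2 37.89%, CaO 36.57%, ZrO2 10.58%

The working math carries full precision through the solve. Mid-chain values are printed rounded off to 4 significant figures across the worked steps; every reported result receives exactly one rounding; derived quantities (yield, totals, glass mass, four oxide percentages, ignition loss) are recomputed at exact precision from the weighed amounts per 1472 g of glass, as given in the question or the answer.
Oxide-by-oxide delivered mass:
  ZnO: 220.8·0.9980 = 220.4 g
  SiO2: 927.5·0.5189 + 232.6·0.3294 = 557.9 g
  CaO: 927.5·0.4781 + 169.9·0.5593 = 538.5 g
  ZrO2: 232.6·0.6696 = 155.7 g
LOI: 220.8·0.002000 + 927.5·0.003000 + 232.6·0.001000 + 169.9·0.4407 = 78.33 g
Net of LOI, the glass mass = 1551 − 78.33 = 1472 g (equal to the oxide-mass sum)
wt % = oxide mass / glass mass × 100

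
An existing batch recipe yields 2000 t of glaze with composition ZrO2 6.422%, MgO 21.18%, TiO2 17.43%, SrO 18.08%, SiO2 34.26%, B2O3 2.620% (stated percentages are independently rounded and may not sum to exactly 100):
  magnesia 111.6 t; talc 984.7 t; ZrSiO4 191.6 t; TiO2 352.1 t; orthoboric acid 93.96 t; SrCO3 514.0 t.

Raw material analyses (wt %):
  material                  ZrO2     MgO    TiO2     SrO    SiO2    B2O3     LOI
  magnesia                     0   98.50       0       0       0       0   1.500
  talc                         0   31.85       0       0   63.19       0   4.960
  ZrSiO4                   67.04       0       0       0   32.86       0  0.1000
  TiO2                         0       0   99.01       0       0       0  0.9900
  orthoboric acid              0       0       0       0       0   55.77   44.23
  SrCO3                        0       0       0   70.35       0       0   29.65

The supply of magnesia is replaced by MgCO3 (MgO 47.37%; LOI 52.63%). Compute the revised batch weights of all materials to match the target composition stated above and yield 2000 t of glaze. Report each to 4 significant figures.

In-progress results are printed (rounded to four significant digits) alongside each step — the working math carries full float precision at every stage; every reported result is rounded just once; derived quantities are re-derived in exact precision (the yield, the six compositions, ignition loss, glass mass, totals) using the weight values per 2000 t of glass, as given in problem or answer.
Oxide-by-oxide targets in 2000 t glaze:
  ZrO2: 6.422% × 2000 = 128.4 t
  MgO: 21.18% × 2000 = 423.6 t
  TiO2: 17.43% × 2000 = 348.6 t
  SrO: 18.08% × 2000 = 361.6 t
  SiO2: 34.26% × 2000 = 685.2 t
  B2O3: 2.620% × 2000 = 52.40 t
Sums-versus-targets review on the weights just shown, under the basis named above (delivered sums recover each target given rounding of the digits):
  ZrO2: 191.6·0.6704 = 128.4 t (target 128.4 t)
  MgO: 232.1·0.4737 + 984.7·0.3185 = 423.6 t (target 423.6 t)
  TiO2: 352.1·0.9901 = 348.6 t (target 348.6 t)
  SrO: 514.0·0.7035 = 361.6 t (target 361.6 t)
  SiO2: 984.7·0.6319 + 191.6·0.3286 = 685.2 t (target 685.2 t)
  B2O3: 93.96·0.5577 = 52.40 t (target 52.40 t)
Glass mass check: net batch after ignition = 2000 t (oxide target masses add up to 2000 t; against the stated basis, 2000 t — differing by rounding only).
Total batch = Σ batch = 2368 t; Σ batch·LOI gives LOI loss = 368.6 t; as yield: glass ÷ batch → 84.44%.

Revised batch per 2000 t glaze:
  MgCO3: 232.1 t
  talc: 984.7 t
  ZrSiO4: 191.6 t
  TiO2: 352.1 t
  orthoboric acid: 93.96 t
  SrCO3: 514.0 t
Total batch = 2368 t; LOI loss = 368.6 t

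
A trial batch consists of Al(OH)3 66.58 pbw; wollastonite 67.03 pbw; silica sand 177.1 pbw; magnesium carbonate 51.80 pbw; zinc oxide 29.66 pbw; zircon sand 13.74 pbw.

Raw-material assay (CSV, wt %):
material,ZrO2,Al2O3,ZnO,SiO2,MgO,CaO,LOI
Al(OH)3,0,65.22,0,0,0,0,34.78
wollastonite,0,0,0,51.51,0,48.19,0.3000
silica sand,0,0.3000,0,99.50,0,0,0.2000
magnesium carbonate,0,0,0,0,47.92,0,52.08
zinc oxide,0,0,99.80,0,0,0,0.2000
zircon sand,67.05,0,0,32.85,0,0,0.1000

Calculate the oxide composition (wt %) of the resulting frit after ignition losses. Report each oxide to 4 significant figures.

Glass mass = 355.1 pbw (batch 405.9 − LOI 50.76).
Composition: ZrO2 2.594%, Al2O3 12.38%, ZnO 8.335%, SiO2 60.61%, MgO 6.989%, CaO 9.095%

Values along the way are printed, rounded to 4 significant figures, at each printed step. Every computation keeps full float precision at each step. Every reported value is rounded once only — all derived quantities (glass mass, ignition loss, the six compositions, yield, the totals) are carried from the weighed amounts per 355.1 pbw of glass in full float precision as given in problem or answer.
Oxide masses out of the charge:
  ZrO2: 13.74·0.6705 = 9.213 pbw
  Al2O3: 66.58·0.6522 + 177.1·0.003000 = 43.95 pbw
  ZnO: 29.66·0.9980 = 29.60 pbw
  SiO2: 67.03·0.5151 + 177.1·0.9950 + 13.74·0.3285 = 215.3 pbw
  MgO: 51.80·0.4792 = 24.82 pbw
  CaO: 67.03·0.4819 = 32.30 pbw
LOI: 66.58·0.3478 + 67.03·0.003000 + 177.1·0.002000 + 51.80·0.5208 + 29.66·0.002000 + 13.74·0.001000 = 50.76 pbw
Glass mass = batch − LOI = 405.9 − 50.76 = 355.1 pbw (equal to the oxide-mass sum)
each wt % is 100 × oxide ÷ glass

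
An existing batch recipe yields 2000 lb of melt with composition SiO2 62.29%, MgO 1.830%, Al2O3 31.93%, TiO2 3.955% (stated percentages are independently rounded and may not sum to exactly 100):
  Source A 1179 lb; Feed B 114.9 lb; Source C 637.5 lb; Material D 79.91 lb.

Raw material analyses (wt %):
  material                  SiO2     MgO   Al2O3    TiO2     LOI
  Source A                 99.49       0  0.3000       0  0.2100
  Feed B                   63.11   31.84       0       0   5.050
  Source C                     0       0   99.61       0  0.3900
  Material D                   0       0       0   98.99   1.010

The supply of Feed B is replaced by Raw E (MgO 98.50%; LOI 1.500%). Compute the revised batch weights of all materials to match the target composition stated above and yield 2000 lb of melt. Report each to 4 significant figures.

In-progress results are displayed rounded to 4 significant digits on the page. Full float precision is carried through every step — each reported figure is rounded once only. All derived quantities (yield, the four compositions, totals, LOI, glass mass) are carried from the batch weights on 2000 lb of glass in exact precision precisely as stated by either problem or answer.
Per-oxide target masses for 2000 lb melt:
  SiO2: 62.29% × 2000 = 1246 lb
  MgO: 1.830% × 2000 = 36.60 lb
  Al2O3: 31.93% × 2000 = 638.6 lb
  TiO2: 3.955% × 2000 = 79.10 lb
Mass-balance tally per oxide working from each reported weight, at the basis given (sum by sum, the targets are met once rounding is allowed for):
  SiO2: 1252·0.9949 = 1246 lb (target 1246 lb)
  MgO: 37.16·0.9850 = 36.60 lb (target 36.60 lb)
  Al2O3: 1252·0.003000 + 637.3·0.9961 = 638.6 lb (target 638.6 lb)
  TiO2: 79.91·0.9899 = 79.10 lb (target 79.10 lb)
Auditing the glass mass value: batch Σ − ignition loss = 2000 lb (oxide target masses add up to 2000 lb; stated basis 2000 lb — a pure rounding effect).
Adding the batch up: Σ batch = 2006 lb; loss to ignition Σ batch·LOI = 6.479 lb; yield = glass ÷ total batch = 99.68%.

Revised batch per 2000 lb melt:
  Source A: 1252 lb
  Raw E: 37.16 lb
  Source C: 637.3 lb
  Material D: 79.91 lb
Total batch = 2006 lb; LOI loss = 6.479 lb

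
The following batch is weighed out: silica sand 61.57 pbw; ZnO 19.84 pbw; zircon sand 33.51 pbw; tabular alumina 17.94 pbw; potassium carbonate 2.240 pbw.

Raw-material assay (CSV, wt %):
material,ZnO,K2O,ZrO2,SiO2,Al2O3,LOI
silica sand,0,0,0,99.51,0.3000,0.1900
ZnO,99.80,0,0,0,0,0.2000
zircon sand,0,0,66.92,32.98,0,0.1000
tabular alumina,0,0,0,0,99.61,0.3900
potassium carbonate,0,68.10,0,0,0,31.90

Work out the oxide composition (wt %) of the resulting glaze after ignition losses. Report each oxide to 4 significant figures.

Intermediates are printed (rounded to 4 significant digits) in the working — all internal work carries exact precision from first step to last. Each reported result takes just one rounding; the derived quantities are rebuilt at full precision (the yield, LOI, glass mass, totals, five oxide percentages) using the weight values at 134.1 pbw of glass as set out in either problem or answer.
Delivered oxide masses:
  ZnO: 19.84·0.9980 = 19.80 pbw
  K2O: 2.240·0.6810 = 1.525 pbw
  ZrO2: 33.51·0.6692 = 22.42 pbw
  SiO2: 61.57·0.9951 + 33.51·0.3298 = 72.32 pbw
  Al2O3: 61.57·0.003000 + 17.94·0.9961 = 18.05 pbw
LOI: 61.57·0.001900 + 19.84·0.002000 + 33.51·0.001000 + 17.94·0.003900 + 2.240·0.3190 = 0.9747 pbw
Resulting glass, batch − LOI: 135.1 − 0.9747 = 134.1 pbw (the oxide masses sum to this)
wt % = 100 × oxide mass / glass mass

Glass mass = 134.1 pbw (batch 135.1 − LOI 0.9747).
Composition: ZnO 14.76%, K2O 1.137%, ZrO2 16.72%, SiO2 53.92%, Al2O3 13.46%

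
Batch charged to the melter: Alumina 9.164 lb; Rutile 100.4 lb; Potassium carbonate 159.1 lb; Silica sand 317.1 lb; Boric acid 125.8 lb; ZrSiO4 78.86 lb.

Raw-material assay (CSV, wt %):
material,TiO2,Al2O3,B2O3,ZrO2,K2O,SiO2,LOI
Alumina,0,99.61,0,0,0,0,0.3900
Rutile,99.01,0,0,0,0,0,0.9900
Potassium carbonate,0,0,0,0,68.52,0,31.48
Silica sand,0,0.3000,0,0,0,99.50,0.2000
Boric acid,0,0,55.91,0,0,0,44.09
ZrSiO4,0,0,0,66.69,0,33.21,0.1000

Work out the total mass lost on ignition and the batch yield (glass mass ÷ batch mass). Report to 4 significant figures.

LOI loss = 107.3 lb; glass = 683.1 lb; yield = 86.43%

Working values are shown with 4-significant-figure rounding in the working; all internal work runs at exact precision in all steps — every reported figure takes a single rounding — all derived quantities are rebuilt in full precision (glass mass, the six compositions, the totals, ignition loss, the yield) starting from the weights on 683.1 lb of glass, as they appear in question or answer.
Ignition loss by material:
  Alumina: 9.164 × 0.003900 = 0.03574 lb
  Rutile: 100.4 × 0.009900 = 0.9940 lb
  Potassium carbonate: 159.1 × 0.3148 = 50.08 lb
  Silica sand: 317.1 × 0.002000 = 0.6342 lb
  Boric acid: 125.8 × 0.4409 = 55.47 lb
  ZrSiO4: 78.86 × 0.001000 = 0.07886 lb
Total LOI = 107.3 lb
Glass = batch − LOI = 790.4 − 107.3 = 683.1 lb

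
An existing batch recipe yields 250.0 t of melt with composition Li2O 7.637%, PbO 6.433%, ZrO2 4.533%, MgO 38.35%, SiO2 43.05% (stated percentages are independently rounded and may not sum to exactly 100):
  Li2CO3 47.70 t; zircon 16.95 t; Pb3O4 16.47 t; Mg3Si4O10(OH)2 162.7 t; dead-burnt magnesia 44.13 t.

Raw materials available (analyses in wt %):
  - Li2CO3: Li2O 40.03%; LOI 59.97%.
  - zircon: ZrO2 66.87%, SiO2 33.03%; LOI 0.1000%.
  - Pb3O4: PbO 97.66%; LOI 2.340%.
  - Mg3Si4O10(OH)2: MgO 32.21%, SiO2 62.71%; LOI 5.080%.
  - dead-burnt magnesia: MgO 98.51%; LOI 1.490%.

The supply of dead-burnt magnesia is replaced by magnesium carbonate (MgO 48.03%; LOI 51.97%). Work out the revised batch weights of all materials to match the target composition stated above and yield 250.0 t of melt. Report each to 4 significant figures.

Revised batch per 250.0 t melt:
  Li2CO3: 47.70 t
  zircon: 16.95 t
  Pb3O4: 16.47 t
  Mg3Si4O10(OH)2: 162.7 t
  magnesium carbonate: 90.51 t
Total batch = 334.3 t; LOI loss = 84.31 t

The whole derivation keeps full precision at every stage. In-progress results are shown, rounded to 4 significant figures, within the worked lines; exactly one rounding is applied to every reported value. Derived quantities are re-derived at full precision (the totals, ignition loss, the five compositions, net glass mass, the yield) from the batch weights for 250.0 t of glass, as quoted within the question or the answer.
Oxide-by-oxide targets in 250.0 t melt:
  Li2O: 7.637% × 250.0 = 19.09 t
  PbO: 6.433% × 250.0 = 16.08 t
  ZrO2: 4.533% × 250.0 = 11.33 t
  MgO: 38.35% × 250.0 = 95.88 t
  SiO2: 43.05% × 250.0 = 107.6 t
Checking each oxide sum on the weights just shown, under the basis named above (each sum matches its target mass net of answer rounding effects):
  Li2O: 47.70·0.4003 = 19.09 t (target 19.09 t)
  PbO: 16.47·0.9766 = 16.08 t (target 16.08 t)
  ZrO2: 16.95·0.6687 = 11.33 t (target 11.33 t)
  MgO: 162.7·0.3221 + 90.51·0.4803 = 95.88 t (target 95.88 t)
  SiO2: 16.95·0.3303 + 162.7·0.6271 = 107.6 t (target 107.6 t)
Glass-mass bookkeeping: batch total minus LOI = 250.0 t (per-oxide target masses sum to 250.0 t; stated basis 250.0 t — differing by rounding only).
Total batch = Σ batch = 334.3 t; loss to ignition Σ batch·LOI = 84.31 t; as yield: glass ÷ batch → 74.78%.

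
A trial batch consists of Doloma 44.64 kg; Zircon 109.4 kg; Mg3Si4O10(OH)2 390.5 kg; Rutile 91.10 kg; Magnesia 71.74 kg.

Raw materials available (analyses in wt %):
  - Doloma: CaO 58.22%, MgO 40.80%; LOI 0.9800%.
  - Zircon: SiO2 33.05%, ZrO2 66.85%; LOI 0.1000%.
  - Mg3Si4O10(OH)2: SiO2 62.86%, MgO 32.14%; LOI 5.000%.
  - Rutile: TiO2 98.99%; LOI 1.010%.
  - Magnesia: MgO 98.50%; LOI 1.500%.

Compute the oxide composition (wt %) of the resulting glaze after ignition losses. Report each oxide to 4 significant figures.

The whole derivation carries full float precision at all times. Intermediates are shown, with 4-significant-figure rounding, across the worked steps; every reported figure takes just one rounding; the derived quantities (net glass mass, the five compositions, the yield, LOI, totals) are rebuilt from the weighed amounts per 685.3 kg of glass at full precision as written in problem or answer.
Mass of each oxide from the mix:
  TiO2: 91.10·0.9899 = 90.18 kg
  SiO2: 109.4·0.3305 + 390.5·0.6286 = 281.6 kg
  CaO: 44.64·0.5822 = 25.99 kg
  ZrO2: 109.4·0.6685 = 73.13 kg
  MgO: 44.64·0.4080 + 390.5·0.3214 + 71.74·0.9850 = 214.4 kg
LOI: 44.64·0.009800 + 109.4·0.001000 + 390.5·0.05000 + 91.10·0.01010 + 71.74·0.01500 = 22.07 kg
Net of LOI, the glass mass = 707.4 − 22.07 = 685.3 kg (= the summed oxide contributions)
wt % = oxide mass / glass mass × 100

Glass mass = 685.3 kg (batch 707.4 − LOI 22.07).
Composition: TiO2 13.16%, SiO2 41.09%, CaO 3.792%, ZrO2 10.67%, MgO 31.28%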